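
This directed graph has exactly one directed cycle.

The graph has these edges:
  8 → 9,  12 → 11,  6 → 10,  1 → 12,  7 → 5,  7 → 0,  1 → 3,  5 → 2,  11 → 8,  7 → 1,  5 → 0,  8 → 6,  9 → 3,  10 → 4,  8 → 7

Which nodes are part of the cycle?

DFS with gray/black marking from 8:
8 gray
  7 gray
    1 gray
      3 gray
      3 black
      12 gray
        11 gray
          11→8: 8 is gray → back edge
Back edge closes the cycle 8 → 7 → 1 → 12 → 11 → 8; its vertices are {1, 7, 8, 11, 12}.

1, 7, 8, 11, 12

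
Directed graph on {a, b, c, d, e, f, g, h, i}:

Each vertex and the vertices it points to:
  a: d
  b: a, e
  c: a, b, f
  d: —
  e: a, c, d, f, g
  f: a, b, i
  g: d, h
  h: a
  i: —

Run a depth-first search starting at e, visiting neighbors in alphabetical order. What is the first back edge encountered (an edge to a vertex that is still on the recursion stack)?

DFS from e (visiting neighbors in alphabetical order); mark gray on enter, black on exit:
e gray
  a gray
    d gray
    d black
  a black
  c gray
    c→a: a black — skip
    b gray
      b→a: a black — skip
      b→e: e is gray → back edge
First back edge: b → e.

b→e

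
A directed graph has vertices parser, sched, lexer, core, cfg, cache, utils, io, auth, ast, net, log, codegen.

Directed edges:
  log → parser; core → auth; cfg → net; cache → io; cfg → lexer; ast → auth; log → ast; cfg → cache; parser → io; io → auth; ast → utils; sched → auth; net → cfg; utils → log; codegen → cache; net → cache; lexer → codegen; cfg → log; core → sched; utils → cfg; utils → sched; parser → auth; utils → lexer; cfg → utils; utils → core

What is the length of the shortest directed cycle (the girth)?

2

For each vertex v, BFS finds the shortest path from v back to v.
The shortest such closed walk is utils → cfg → utils, length 2.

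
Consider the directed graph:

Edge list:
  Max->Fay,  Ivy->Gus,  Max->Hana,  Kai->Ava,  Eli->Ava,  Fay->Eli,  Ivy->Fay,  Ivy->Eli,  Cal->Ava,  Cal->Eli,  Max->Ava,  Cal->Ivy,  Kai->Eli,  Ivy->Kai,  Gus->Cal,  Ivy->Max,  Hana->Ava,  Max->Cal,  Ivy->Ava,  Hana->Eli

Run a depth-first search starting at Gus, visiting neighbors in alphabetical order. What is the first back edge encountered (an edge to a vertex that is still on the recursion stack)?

Ivy->Gus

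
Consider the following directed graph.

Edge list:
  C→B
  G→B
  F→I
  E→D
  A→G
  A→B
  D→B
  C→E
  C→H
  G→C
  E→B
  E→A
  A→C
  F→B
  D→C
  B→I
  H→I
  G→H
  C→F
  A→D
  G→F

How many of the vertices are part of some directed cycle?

5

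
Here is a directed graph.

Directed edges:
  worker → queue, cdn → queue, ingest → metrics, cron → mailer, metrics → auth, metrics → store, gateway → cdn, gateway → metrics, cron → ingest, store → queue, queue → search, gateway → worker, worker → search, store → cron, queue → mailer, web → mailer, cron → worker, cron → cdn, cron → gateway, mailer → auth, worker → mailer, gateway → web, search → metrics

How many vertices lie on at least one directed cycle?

9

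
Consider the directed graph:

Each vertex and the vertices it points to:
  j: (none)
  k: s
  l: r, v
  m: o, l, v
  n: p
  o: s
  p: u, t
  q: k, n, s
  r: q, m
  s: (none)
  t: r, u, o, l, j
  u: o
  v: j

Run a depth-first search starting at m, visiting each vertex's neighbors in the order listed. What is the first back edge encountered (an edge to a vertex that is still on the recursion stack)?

t→r

DFS from m (visiting each vertex's neighbors in the order listed); mark gray on enter, black on exit:
m gray
  o gray
    s gray
    s black
  o black
  l gray
    r gray
      q gray
        k gray
          k→s: s black — skip
        k black
        n gray
          p gray
            u gray
              u→o: o black — skip
            u black
            t gray
              t→r: r is gray → back edge
First back edge: t → r.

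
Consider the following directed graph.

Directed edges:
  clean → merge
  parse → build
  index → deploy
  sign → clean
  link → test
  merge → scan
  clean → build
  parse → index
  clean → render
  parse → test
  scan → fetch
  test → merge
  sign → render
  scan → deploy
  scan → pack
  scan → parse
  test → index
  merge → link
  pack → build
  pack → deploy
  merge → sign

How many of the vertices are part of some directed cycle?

A vertex is on a directed cycle iff it belongs to a strongly connected component of size ≥ 2 (or has a self-loop).
The vertices on cycles are {link, scan, sign, test, clean, merge, parse} — 7 in total.

7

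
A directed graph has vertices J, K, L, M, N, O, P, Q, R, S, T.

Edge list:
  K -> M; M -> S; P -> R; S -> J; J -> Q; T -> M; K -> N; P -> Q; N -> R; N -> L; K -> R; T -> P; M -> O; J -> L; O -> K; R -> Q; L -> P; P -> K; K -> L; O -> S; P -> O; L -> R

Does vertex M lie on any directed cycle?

M is on a cycle iff M can reach itself via ≥1 edge.
M → O → K → M — yes.

Yes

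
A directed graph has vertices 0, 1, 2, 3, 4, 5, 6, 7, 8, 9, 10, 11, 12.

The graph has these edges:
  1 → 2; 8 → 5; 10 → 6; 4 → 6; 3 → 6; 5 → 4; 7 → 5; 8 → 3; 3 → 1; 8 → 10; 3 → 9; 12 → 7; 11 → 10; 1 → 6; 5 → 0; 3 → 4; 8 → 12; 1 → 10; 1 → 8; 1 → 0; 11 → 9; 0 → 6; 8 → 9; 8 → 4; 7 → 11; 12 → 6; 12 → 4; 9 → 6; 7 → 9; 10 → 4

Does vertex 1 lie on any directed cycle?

1 is on a cycle iff 1 can reach itself via ≥1 edge.
1 → 8 → 3 → 1 — yes.

Yes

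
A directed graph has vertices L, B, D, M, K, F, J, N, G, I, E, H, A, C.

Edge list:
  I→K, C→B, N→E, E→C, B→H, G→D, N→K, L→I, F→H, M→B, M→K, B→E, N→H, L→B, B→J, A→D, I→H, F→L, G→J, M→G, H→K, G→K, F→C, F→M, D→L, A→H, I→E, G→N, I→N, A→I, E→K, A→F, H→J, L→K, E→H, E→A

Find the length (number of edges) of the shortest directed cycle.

3

For each vertex v, BFS finds the shortest path from v back to v.
The shortest such closed walk is A → I → E → A, length 3.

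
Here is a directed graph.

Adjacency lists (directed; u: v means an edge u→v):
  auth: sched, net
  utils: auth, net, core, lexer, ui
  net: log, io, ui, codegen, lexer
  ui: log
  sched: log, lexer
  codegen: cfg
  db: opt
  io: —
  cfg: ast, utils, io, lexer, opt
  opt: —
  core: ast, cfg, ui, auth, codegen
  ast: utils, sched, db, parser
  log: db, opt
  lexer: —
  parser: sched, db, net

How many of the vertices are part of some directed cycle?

8

A vertex is on a directed cycle iff it belongs to a strongly connected component of size ≥ 2 (or has a self-loop).
The vertices on cycles are {ast, cfg, net, auth, core, utils, parser, codegen} — 8 in total.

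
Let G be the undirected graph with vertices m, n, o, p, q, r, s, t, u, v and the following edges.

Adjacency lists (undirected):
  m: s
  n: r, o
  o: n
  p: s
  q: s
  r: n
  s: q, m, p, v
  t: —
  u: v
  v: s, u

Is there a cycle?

No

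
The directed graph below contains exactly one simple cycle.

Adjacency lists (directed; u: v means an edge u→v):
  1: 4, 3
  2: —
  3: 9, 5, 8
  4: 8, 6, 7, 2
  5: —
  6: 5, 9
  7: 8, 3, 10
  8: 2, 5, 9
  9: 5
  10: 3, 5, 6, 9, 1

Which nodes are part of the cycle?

1, 4, 7, 10

DFS with gray/black marking from 7:
7 gray
  8 gray
    2 gray
    2 black
    5 gray
    5 black
    9 gray
      9→5: 5 black — skip
    9 black
  8 black
  3 gray
    3→9: 9 black — skip
    3→5: 5 black — skip
    3→8: 8 black — skip
  3 black
  10 gray
    10→3: 3 black — skip
    10→5: 5 black — skip
    6 gray
      6→5: 5 black — skip
      6→9: 9 black — skip
    6 black
    10→9: 9 black — skip
    1 gray
      4 gray
        4→8: 8 black — skip
        4→6: 6 black — skip
        4→7: 7 is gray → back edge
Back edge closes the cycle 7 → 10 → 1 → 4 → 7; its vertices are {1, 4, 7, 10}.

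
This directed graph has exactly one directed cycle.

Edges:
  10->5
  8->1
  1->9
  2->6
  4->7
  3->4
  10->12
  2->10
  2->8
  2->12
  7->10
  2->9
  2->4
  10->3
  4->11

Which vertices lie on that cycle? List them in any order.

DFS with gray/black marking from 10:
10 gray
  5 gray
  5 black
  12 gray
  12 black
  3 gray
    4 gray
      7 gray
        7→10: 10 is gray → back edge
Back edge closes the cycle 10 → 3 → 4 → 7 → 10; its vertices are {3, 4, 7, 10}.

3, 4, 7, 10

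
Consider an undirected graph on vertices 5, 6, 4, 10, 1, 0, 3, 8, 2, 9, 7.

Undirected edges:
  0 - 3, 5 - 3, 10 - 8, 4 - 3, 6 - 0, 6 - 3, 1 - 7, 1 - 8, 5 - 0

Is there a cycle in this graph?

DFS, tracking each vertex's parent; an edge to a visited non-parent vertex closes a cycle.
Start from 6:
visit 6 (parent –)
  visit 0 (parent 6)
    visit 5 (parent 0)
      5–0: parent, skip
      visit 3 (parent 5)
        3–6: 6 visited and ≠ parent → cycle
Cycle: 6 – 0 – 5 – 3 – 6.

Yes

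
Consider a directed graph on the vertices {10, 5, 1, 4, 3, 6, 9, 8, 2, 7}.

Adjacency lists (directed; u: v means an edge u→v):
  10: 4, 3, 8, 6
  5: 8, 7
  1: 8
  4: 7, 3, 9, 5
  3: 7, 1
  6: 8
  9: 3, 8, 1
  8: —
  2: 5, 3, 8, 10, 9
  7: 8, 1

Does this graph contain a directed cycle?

DFS with white/gray/black marking, starting from 6:
6 gray
  8 gray
  8 black
6 black
10 gray
  4 gray
    7 gray
      7→8: 8 black — skip
      1 gray
        1→8: 8 black — skip
      1 black
    7 black
    3 gray
      3→7: 7 black — skip
      3→1: 1 black — skip
    3 black
    9 gray
      9→3: 3 black — skip
      9→8: 8 black — skip
      9→1: 1 black — skip
    9 black
    5 gray
      5→8: 8 black — skip
      5→7: 7 black — skip
    5 black
  4 black
  10→3: 3 black — skip
  10→8: 8 black — skip
  10→6: 6 black — skip
10 black
2 gray
  2→5: 5 black — skip
  2→3: 3 black — skip
  2→8: 8 black — skip
  2→10: 10 black — skip
  2→9: 9 black — skip
2 black
Every edge goes to a white or black vertex — no back edge, so the graph is acyclic.

No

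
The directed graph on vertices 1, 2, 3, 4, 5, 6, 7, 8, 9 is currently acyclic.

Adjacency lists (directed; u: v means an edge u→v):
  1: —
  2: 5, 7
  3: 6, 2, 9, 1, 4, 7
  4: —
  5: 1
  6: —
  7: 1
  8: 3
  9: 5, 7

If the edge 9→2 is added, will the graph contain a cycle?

Adding 9→2 creates a cycle iff 2 can already reach 9.
Explore from 2: no path reaches 9. The graph stays acyclic.

No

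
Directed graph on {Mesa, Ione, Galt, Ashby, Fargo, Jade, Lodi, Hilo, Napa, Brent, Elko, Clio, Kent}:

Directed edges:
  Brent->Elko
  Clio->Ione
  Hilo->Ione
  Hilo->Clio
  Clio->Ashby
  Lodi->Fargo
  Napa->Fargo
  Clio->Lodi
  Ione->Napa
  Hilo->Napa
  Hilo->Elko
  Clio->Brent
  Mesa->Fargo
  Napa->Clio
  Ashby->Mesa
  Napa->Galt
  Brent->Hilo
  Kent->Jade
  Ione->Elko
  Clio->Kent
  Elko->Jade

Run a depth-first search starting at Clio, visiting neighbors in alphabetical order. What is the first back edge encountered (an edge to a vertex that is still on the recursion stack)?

Hilo->Clio

DFS from Clio (visiting neighbors in alphabetical order); mark gray on enter, black on exit:
Clio gray
  Ashby gray
    Mesa gray
      Fargo gray
      Fargo black
    Mesa black
  Ashby black
  Brent gray
    Elko gray
      Jade gray
      Jade black
    Elko black
    Hilo gray
      Hilo→Clio: Clio is gray → back edge
First back edge: Hilo → Clio.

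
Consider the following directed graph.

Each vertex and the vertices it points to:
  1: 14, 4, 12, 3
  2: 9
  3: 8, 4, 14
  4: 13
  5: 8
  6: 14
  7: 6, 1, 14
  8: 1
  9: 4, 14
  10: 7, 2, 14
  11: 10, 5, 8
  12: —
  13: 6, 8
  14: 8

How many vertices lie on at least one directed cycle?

A vertex is on a directed cycle iff it belongs to a strongly connected component of size ≥ 2 (or has a self-loop).
The vertices on cycles are {1, 3, 4, 6, 8, 13, 14} — 7 in total.

7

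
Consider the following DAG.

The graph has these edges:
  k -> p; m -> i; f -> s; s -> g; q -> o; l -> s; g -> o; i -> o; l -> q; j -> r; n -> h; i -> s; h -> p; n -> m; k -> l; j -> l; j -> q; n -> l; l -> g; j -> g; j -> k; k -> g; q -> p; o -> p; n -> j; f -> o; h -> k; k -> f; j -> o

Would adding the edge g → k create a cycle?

Yes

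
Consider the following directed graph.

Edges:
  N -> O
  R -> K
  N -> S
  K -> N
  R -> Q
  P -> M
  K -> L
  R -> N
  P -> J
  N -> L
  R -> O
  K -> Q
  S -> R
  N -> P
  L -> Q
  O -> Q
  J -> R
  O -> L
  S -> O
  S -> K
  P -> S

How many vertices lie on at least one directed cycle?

6

A vertex is on a directed cycle iff it belongs to a strongly connected component of size ≥ 2 (or has a self-loop).
The vertices on cycles are {J, K, N, P, R, S} — 6 in total.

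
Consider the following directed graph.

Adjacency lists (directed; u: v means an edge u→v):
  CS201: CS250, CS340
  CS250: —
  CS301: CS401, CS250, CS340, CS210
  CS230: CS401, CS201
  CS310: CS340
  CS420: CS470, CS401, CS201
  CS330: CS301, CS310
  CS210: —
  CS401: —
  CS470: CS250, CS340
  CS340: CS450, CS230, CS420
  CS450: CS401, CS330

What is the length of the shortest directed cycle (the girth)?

3

For each vertex v, BFS finds the shortest path from v back to v.
The shortest such closed walk is CS340 → CS230 → CS201 → CS340, length 3.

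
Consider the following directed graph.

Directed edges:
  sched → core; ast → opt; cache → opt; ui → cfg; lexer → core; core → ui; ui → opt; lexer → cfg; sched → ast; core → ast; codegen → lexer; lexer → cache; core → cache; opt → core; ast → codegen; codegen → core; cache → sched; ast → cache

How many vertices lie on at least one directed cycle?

8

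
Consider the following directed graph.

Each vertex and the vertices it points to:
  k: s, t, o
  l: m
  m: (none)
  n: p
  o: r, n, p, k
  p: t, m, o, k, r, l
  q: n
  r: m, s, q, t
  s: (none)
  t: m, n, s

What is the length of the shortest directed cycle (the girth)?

For each vertex v, BFS finds the shortest path from v back to v.
The shortest such closed walk is p → o → p, length 2.

2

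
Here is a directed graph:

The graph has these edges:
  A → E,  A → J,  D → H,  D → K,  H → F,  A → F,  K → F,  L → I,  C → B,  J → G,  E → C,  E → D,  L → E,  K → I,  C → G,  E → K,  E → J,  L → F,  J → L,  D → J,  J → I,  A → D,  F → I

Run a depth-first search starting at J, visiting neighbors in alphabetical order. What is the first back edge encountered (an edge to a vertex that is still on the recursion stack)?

D→J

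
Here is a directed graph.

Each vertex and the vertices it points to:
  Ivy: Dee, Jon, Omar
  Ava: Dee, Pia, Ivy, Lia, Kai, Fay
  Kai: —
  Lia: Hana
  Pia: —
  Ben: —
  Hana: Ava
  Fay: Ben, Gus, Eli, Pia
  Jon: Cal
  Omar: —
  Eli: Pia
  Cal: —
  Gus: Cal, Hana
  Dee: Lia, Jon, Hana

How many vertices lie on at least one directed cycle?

A vertex is on a directed cycle iff it belongs to a strongly connected component of size ≥ 2 (or has a self-loop).
The vertices on cycles are {Ava, Dee, Fay, Gus, Ivy, Lia, Hana} — 7 in total.

7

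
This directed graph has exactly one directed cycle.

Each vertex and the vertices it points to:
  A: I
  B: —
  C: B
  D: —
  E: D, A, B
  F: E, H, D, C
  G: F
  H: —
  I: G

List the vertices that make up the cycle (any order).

A, E, F, G, I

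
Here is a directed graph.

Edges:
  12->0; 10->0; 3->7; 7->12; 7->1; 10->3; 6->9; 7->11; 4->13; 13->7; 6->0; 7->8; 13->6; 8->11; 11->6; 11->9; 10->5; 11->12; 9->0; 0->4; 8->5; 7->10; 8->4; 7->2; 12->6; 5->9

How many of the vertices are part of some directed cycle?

A vertex is on a directed cycle iff it belongs to a strongly connected component of size ≥ 2 (or has a self-loop).
The vertices on cycles are {0, 3, 4, 5, 6, 7, 8, 9, 10, 11, 12, 13} — 12 in total.

12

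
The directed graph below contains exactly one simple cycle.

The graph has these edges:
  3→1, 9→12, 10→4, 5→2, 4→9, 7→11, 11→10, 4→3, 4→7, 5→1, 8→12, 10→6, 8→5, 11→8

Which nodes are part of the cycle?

4, 7, 10, 11

DFS with gray/black marking from 11:
11 gray
  10 gray
    6 gray
    6 black
    4 gray
      9 gray
        12 gray
        12 black
      9 black
      7 gray
        7→11: 11 is gray → back edge
Back edge closes the cycle 11 → 10 → 4 → 7 → 11; its vertices are {4, 7, 10, 11}.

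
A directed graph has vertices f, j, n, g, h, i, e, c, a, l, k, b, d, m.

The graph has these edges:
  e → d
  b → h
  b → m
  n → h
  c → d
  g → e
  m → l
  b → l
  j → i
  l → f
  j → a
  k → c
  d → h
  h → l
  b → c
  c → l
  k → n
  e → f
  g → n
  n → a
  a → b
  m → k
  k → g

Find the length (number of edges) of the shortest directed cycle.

For each vertex v, BFS finds the shortest path from v back to v.
The shortest such closed walk is a → b → m → k → n → a, length 5.

5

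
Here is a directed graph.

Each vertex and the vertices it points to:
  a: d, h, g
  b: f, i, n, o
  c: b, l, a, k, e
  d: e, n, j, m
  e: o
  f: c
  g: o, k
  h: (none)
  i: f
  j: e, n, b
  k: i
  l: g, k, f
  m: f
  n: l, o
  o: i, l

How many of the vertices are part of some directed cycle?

A vertex is on a directed cycle iff it belongs to a strongly connected component of size ≥ 2 (or has a self-loop).
The vertices on cycles are {a, b, c, d, e, f, g, i, j, k, l, m, n, o} — 14 in total.

14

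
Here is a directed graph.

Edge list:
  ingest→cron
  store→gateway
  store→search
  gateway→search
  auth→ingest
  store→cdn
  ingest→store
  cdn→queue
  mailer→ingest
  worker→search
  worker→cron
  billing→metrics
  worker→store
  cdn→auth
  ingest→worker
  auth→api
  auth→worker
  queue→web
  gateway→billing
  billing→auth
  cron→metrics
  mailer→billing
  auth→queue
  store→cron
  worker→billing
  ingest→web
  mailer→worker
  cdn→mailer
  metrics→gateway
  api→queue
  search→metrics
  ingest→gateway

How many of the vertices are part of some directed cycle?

11

A vertex is on a directed cycle iff it belongs to a strongly connected component of size ≥ 2 (or has a self-loop).
The vertices on cycles are {cdn, auth, cron, store, ingest, mailer, search, worker, billing, gateway, metrics} — 11 in total.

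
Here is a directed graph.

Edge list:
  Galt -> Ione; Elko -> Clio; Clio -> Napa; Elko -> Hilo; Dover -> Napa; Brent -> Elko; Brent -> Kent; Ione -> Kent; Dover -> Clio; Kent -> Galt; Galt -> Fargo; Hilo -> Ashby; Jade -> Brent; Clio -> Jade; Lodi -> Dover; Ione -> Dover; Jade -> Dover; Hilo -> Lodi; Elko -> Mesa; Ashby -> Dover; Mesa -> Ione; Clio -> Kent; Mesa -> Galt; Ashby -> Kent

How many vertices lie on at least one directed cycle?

A vertex is on a directed cycle iff it belongs to a strongly connected component of size ≥ 2 (or has a self-loop).
The vertices on cycles are {Clio, Elko, Galt, Hilo, Ione, Jade, Kent, Lodi, Mesa, Ashby, Brent, Dover} — 12 in total.

12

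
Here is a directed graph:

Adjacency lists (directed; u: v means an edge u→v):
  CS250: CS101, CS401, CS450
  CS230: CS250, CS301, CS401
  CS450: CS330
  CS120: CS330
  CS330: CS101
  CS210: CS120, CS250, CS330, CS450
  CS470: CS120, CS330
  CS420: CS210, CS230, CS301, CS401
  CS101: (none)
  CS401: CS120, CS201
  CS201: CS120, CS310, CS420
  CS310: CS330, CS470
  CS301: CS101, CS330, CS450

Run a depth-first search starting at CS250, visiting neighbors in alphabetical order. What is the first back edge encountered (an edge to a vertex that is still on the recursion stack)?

DFS from CS250 (visiting neighbors in alphabetical order); mark gray on enter, black on exit:
CS250 gray
  CS101 gray
  CS101 black
  CS401 gray
    CS120 gray
      CS330 gray
        CS330→CS101: CS101 black — skip
      CS330 black
    CS120 black
    CS201 gray
      CS201→CS120: CS120 black — skip
      CS310 gray
        CS310→CS330: CS330 black — skip
        CS470 gray
          CS470→CS120: CS120 black — skip
          CS470→CS330: CS330 black — skip
        CS470 black
      CS310 black
      CS420 gray
        CS210 gray
          CS210→CS120: CS120 black — skip
          CS210→CS250: CS250 is gray → back edge
First back edge: CS210 → CS250.

CS210→CS250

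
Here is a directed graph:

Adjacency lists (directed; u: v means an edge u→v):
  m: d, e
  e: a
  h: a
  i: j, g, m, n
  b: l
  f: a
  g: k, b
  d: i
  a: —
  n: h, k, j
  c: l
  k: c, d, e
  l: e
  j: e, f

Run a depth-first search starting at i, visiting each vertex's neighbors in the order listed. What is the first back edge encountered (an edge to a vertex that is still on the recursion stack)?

d→i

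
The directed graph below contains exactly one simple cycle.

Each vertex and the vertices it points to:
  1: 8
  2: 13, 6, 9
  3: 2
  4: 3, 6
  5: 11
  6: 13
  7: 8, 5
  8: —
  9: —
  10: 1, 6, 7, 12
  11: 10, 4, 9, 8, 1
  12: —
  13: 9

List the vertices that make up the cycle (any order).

5, 7, 10, 11

DFS with gray/black marking from 11:
11 gray
  10 gray
    1 gray
      8 gray
      8 black
    1 black
    6 gray
      13 gray
        9 gray
        9 black
      13 black
    6 black
    7 gray
      7→8: 8 black — skip
      5 gray
        5→11: 11 is gray → back edge
Back edge closes the cycle 11 → 10 → 7 → 5 → 11; its vertices are {5, 7, 10, 11}.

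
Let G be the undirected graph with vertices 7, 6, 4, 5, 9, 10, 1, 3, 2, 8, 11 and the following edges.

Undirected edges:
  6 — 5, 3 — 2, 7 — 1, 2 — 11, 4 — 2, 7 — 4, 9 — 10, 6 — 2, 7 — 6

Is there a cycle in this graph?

Yes

DFS, tracking each vertex's parent; an edge to a visited non-parent vertex closes a cycle.
Start from 7:
visit 7 (parent –)
  visit 6 (parent 7)
    6–7: parent, skip
    visit 2 (parent 6)
      visit 11 (parent 2)
        11–2: parent, skip
      visit 3 (parent 2)
        3–2: parent, skip
      2–6: parent, skip
      visit 4 (parent 2)
        4–2: parent, skip
        4–7: 7 visited and ≠ parent → cycle
Cycle: 7 – 6 – 2 – 4 – 7.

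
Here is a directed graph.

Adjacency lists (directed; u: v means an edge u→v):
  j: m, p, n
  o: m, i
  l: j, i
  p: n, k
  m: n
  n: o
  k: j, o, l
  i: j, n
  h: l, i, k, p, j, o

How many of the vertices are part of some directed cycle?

8

A vertex is on a directed cycle iff it belongs to a strongly connected component of size ≥ 2 (or has a self-loop).
The vertices on cycles are {i, j, k, l, m, n, o, p} — 8 in total.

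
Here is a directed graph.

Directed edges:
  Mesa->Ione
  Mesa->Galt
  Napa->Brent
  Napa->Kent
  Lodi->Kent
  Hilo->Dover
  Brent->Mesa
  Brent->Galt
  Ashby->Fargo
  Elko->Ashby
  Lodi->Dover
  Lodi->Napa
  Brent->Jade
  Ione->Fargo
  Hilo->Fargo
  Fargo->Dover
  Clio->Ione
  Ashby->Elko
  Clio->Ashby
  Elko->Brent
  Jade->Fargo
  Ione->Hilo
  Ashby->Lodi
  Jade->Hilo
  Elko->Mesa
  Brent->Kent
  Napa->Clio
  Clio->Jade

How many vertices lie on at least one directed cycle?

5

A vertex is on a directed cycle iff it belongs to a strongly connected component of size ≥ 2 (or has a self-loop).
The vertices on cycles are {Clio, Elko, Lodi, Napa, Ashby} — 5 in total.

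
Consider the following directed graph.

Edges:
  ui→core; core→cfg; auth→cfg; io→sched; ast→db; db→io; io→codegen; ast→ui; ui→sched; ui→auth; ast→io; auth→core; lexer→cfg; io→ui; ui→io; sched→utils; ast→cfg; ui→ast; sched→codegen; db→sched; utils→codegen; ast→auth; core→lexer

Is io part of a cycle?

io is on a cycle iff io can reach itself via ≥1 edge.
io → ui → io — yes.

Yes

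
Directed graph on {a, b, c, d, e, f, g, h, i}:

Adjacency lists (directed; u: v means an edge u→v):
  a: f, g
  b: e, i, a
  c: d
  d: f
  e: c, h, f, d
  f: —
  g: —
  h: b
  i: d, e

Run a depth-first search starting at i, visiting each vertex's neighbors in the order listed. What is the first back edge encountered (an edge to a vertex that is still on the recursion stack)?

DFS from i (visiting each vertex's neighbors in the order listed); mark gray on enter, black on exit:
i gray
  d gray
    f gray
    f black
  d black
  e gray
    c gray
      c→d: d black — skip
    c black
    h gray
      b gray
        b→e: e is gray → back edge
First back edge: b → e.

b→e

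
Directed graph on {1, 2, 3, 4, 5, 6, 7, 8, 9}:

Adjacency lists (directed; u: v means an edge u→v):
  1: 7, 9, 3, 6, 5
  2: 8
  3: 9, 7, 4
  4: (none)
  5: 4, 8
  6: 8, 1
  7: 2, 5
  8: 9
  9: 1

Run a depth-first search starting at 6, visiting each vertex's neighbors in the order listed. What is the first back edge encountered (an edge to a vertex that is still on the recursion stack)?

2→8

DFS from 6 (visiting each vertex's neighbors in the order listed); mark gray on enter, black on exit:
6 gray
  8 gray
    9 gray
      1 gray
        7 gray
          2 gray
            2→8: 8 is gray → back edge
First back edge: 2 → 8.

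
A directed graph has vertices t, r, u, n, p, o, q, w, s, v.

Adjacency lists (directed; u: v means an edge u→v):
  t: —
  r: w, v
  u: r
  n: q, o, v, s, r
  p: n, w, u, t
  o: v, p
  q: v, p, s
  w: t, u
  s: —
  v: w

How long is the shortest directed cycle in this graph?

3

For each vertex v, BFS finds the shortest path from v back to v.
The shortest such closed walk is p → n → o → p, length 3.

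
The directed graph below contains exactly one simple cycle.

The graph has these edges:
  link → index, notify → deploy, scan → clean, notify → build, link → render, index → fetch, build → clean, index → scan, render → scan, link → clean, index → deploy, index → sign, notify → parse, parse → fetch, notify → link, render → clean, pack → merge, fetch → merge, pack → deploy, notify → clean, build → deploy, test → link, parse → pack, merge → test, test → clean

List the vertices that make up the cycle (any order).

link, test, fetch, index, merge

DFS with gray/black marking from link:
link gray
  clean gray
  clean black
  index gray
    sign gray
    sign black
    deploy gray
    deploy black
    scan gray
      scan→clean: clean black — skip
    scan black
    fetch gray
      merge gray
        test gray
          test→link: link is gray → back edge
Back edge closes the cycle link → index → fetch → merge → test → link; its vertices are {link, test, fetch, index, merge}.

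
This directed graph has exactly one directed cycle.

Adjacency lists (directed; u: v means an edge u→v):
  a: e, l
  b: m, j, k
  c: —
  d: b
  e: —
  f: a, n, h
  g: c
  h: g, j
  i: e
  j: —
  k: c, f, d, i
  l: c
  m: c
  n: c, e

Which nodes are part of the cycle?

DFS with gray/black marking from k:
k gray
  c gray
  c black
  f gray
    a gray
      e gray
      e black
      l gray
        l→c: c black — skip
      l black
    a black
    n gray
      n→c: c black — skip
      n→e: e black — skip
    n black
    h gray
      g gray
        g→c: c black — skip
      g black
      j gray
      j black
    h black
  f black
  d gray
    b gray
      m gray
        m→c: c black — skip
      m black
      b→j: j black — skip
      b→k: k is gray → back edge
Back edge closes the cycle k → d → b → k; its vertices are {b, d, k}.

b, d, k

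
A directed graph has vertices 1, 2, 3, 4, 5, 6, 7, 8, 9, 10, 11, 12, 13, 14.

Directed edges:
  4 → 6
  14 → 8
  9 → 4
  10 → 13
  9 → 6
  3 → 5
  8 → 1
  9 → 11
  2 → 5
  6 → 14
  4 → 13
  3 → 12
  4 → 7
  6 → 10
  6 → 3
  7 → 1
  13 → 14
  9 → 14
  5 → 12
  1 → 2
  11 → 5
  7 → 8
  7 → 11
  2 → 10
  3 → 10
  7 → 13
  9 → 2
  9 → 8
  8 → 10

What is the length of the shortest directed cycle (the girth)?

4

For each vertex v, BFS finds the shortest path from v back to v.
The shortest such closed walk is 14 → 8 → 10 → 13 → 14, length 4.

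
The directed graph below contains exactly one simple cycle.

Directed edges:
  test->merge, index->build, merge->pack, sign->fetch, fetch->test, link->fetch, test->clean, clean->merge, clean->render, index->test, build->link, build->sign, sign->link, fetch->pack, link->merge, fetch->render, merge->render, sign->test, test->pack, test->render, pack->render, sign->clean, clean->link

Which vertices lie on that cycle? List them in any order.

DFS with gray/black marking from link:
link gray
  fetch gray
    pack gray
      render gray
      render black
    pack black
    test gray
      test→pack: pack black — skip
      test→render: render black — skip
      clean gray
        merge gray
          merge→pack: pack black — skip
          merge→render: render black — skip
        merge black
        clean→link: link is gray → back edge
Back edge closes the cycle link → fetch → test → clean → link; its vertices are {link, test, clean, fetch}.

link, test, clean, fetch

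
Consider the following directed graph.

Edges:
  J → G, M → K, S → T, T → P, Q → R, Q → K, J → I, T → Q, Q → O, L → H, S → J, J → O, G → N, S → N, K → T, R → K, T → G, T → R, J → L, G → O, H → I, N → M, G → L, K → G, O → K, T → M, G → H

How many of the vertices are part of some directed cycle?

A vertex is on a directed cycle iff it belongs to a strongly connected component of size ≥ 2 (or has a self-loop).
The vertices on cycles are {G, K, M, N, O, Q, R, T} — 8 in total.

8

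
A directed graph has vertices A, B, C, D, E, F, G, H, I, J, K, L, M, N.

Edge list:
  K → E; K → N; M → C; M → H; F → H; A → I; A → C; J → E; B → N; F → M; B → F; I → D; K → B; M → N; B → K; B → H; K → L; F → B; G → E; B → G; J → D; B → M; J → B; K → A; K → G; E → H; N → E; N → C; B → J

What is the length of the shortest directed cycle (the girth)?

2

For each vertex v, BFS finds the shortest path from v back to v.
The shortest such closed walk is K → B → K, length 2.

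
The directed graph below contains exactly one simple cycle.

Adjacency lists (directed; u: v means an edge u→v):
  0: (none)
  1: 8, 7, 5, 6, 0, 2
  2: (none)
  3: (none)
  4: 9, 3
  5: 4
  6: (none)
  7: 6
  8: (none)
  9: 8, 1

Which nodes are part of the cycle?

1, 4, 5, 9

DFS with gray/black marking from 1:
1 gray
  8 gray
  8 black
  7 gray
    6 gray
    6 black
  7 black
  5 gray
    4 gray
      9 gray
        9→8: 8 black — skip
        9→1: 1 is gray → back edge
Back edge closes the cycle 1 → 5 → 4 → 9 → 1; its vertices are {1, 4, 5, 9}.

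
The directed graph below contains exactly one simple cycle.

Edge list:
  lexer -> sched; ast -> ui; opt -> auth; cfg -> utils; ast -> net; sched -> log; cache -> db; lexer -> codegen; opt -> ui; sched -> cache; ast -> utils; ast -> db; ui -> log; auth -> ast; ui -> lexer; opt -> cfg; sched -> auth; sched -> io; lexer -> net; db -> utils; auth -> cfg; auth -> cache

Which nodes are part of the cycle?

DFS with gray/black marking from ui:
ui gray
  lexer gray
    codegen gray
    codegen black
    net gray
    net black
    sched gray
      io gray
      io black
      log gray
      log black
      auth gray
        ast gray
          db gray
            utils gray
            utils black
          db black
          ast→net: net black — skip
          ast→ui: ui is gray → back edge
Back edge closes the cycle ui → lexer → sched → auth → ast → ui; its vertices are {ui, ast, auth, lexer, sched}.

ui, ast, auth, lexer, sched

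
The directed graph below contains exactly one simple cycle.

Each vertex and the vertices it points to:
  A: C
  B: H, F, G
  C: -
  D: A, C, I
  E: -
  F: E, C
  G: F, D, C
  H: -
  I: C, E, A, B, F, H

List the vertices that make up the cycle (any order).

DFS with gray/black marking from D:
D gray
  A gray
    C gray
    C black
  A black
  D→C: C black — skip
  I gray
    I→C: C black — skip
    E gray
    E black
    I→A: A black — skip
    B gray
      H gray
      H black
      F gray
        F→E: E black — skip
        F→C: C black — skip
      F black
      G gray
        G→F: F black — skip
        G→D: D is gray → back edge
Back edge closes the cycle D → I → B → G → D; its vertices are {B, D, G, I}.

B, D, G, I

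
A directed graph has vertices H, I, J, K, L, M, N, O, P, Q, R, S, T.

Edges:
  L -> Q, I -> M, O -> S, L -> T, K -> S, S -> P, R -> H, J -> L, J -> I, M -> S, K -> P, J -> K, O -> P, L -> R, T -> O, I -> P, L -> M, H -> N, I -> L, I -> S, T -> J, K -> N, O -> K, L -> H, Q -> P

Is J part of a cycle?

Yes

J is on a cycle iff J can reach itself via ≥1 edge.
J → L → T → J — yes.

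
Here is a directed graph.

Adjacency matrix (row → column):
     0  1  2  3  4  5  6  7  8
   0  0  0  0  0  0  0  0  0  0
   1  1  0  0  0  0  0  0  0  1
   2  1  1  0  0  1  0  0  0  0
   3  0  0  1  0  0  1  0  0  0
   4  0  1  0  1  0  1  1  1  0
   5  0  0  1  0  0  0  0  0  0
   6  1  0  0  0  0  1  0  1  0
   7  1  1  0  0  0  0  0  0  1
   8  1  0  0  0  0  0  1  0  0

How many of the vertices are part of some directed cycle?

A vertex is on a directed cycle iff it belongs to a strongly connected component of size ≥ 2 (or has a self-loop).
The vertices on cycles are {1, 2, 3, 4, 5, 6, 7, 8} — 8 in total.

8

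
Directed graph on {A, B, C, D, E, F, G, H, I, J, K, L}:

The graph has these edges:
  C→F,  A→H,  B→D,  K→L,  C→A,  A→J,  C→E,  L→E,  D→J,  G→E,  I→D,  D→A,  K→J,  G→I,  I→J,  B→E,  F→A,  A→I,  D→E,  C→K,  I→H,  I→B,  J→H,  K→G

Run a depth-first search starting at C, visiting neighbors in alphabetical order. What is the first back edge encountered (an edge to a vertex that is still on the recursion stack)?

DFS from C (visiting neighbors in alphabetical order); mark gray on enter, black on exit:
C gray
  A gray
    H gray
    H black
    I gray
      B gray
        D gray
          D→A: A is gray → back edge
First back edge: D → A.

D->A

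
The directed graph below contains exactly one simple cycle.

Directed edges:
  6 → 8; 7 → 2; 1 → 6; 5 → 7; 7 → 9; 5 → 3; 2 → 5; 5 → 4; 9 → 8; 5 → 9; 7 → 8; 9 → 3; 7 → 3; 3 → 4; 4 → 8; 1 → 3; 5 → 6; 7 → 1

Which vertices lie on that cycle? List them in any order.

2, 5, 7

DFS with gray/black marking from 7:
7 gray
  1 gray
    6 gray
      8 gray
      8 black
    6 black
    3 gray
      4 gray
        4→8: 8 black — skip
      4 black
    3 black
  1 black
  7→8: 8 black — skip
  2 gray
    5 gray
      5→7: 7 is gray → back edge
Back edge closes the cycle 7 → 2 → 5 → 7; its vertices are {2, 5, 7}.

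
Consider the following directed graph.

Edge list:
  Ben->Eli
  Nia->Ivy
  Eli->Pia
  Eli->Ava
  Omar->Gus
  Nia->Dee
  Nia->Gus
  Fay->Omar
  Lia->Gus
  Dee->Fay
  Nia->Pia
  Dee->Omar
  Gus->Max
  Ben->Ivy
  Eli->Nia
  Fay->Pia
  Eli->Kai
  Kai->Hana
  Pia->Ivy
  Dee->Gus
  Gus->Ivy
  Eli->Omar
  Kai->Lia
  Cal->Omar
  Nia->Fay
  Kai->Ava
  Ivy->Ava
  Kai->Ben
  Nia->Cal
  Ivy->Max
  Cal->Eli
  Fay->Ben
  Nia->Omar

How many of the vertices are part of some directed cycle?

7

A vertex is on a directed cycle iff it belongs to a strongly connected component of size ≥ 2 (or has a self-loop).
The vertices on cycles are {Ben, Cal, Dee, Eli, Fay, Kai, Nia} — 7 in total.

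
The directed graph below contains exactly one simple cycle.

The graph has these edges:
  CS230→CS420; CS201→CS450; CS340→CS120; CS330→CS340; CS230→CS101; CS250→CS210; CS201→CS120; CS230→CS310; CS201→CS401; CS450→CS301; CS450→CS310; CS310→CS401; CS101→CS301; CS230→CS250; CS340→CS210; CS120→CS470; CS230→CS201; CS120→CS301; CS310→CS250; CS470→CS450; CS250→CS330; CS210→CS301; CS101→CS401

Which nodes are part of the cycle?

DFS with gray/black marking from CS250:
CS250 gray
  CS210 gray
    CS301 gray
    CS301 black
  CS210 black
  CS330 gray
    CS340 gray
      CS340→CS210: CS210 black — skip
      CS120 gray
        CS470 gray
          CS450 gray
            CS310 gray
              CS310→CS250: CS250 is gray → back edge
Back edge closes the cycle CS250 → CS330 → CS340 → CS120 → CS470 → CS450 → CS310 → CS250; its vertices are {CS120, CS250, CS310, CS330, CS340, CS450, CS470}.

CS120, CS250, CS310, CS330, CS340, CS450, CS470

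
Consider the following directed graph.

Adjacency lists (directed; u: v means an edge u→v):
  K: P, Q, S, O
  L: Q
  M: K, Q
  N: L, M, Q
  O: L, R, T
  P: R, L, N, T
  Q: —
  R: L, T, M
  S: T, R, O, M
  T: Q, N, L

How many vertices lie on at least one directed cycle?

A vertex is on a directed cycle iff it belongs to a strongly connected component of size ≥ 2 (or has a self-loop).
The vertices on cycles are {K, M, N, O, P, R, S, T} — 8 in total.

8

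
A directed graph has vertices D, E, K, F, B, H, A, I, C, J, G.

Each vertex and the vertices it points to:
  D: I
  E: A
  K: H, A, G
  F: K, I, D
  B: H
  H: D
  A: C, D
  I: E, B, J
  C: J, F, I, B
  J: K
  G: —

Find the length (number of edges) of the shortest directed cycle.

For each vertex v, BFS finds the shortest path from v back to v.
The shortest such closed walk is C → I → E → A → C, length 4.

4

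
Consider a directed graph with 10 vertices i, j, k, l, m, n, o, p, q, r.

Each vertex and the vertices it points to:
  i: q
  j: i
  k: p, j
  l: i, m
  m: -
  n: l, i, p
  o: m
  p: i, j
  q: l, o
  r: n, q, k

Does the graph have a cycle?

Yes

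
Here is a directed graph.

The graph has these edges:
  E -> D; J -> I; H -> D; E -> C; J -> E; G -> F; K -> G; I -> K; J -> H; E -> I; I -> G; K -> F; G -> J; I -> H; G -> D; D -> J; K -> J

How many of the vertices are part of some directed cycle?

A vertex is on a directed cycle iff it belongs to a strongly connected component of size ≥ 2 (or has a self-loop).
The vertices on cycles are {D, E, G, H, I, J, K} — 7 in total.

7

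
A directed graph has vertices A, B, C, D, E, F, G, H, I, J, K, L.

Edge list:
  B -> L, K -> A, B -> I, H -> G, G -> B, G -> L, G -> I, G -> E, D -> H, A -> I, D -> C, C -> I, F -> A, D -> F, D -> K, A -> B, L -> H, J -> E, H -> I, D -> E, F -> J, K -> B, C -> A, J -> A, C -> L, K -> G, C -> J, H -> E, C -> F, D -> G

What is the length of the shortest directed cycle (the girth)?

For each vertex v, BFS finds the shortest path from v back to v.
The shortest such closed walk is L → H → G → L, length 3.

3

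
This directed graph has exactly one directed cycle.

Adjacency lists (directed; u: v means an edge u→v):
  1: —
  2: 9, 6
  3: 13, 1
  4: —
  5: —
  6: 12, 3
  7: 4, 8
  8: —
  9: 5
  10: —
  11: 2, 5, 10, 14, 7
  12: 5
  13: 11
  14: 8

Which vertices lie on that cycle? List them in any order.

2, 3, 6, 11, 13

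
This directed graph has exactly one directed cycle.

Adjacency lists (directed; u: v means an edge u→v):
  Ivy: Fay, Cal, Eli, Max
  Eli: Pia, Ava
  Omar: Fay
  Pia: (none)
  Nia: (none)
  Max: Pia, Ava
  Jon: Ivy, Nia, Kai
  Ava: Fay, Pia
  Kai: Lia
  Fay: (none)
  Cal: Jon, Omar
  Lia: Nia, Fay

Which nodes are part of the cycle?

DFS with gray/black marking from Ivy:
Ivy gray
  Fay gray
  Fay black
  Cal gray
    Jon gray
      Jon→Ivy: Ivy is gray → back edge
Back edge closes the cycle Ivy → Cal → Jon → Ivy; its vertices are {Cal, Ivy, Jon}.

Cal, Ivy, Jon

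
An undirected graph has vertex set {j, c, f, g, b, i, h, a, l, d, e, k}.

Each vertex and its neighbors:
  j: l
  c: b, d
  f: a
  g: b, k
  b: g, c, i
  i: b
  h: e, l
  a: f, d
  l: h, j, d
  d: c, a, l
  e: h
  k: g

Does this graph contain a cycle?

No

DFS, tracking each vertex's parent; an edge to a visited non-parent vertex closes a cycle.
Start from i:
visit i (parent –)
  visit b (parent i)
    visit g (parent b)
      g–b: parent, skip
      visit k (parent g)
        k–g: parent, skip
    visit c (parent b)
      c–b: parent, skip
      visit d (parent c)
        d–c: parent, skip
        visit a (parent d)
          visit f (parent a)
            f–a: parent, skip
          a–d: parent, skip
        visit l (parent d)
          visit h (parent l)
            visit e (parent h)
              e–h: parent, skip
            h–l: parent, skip
          visit j (parent l)
            j–l: parent, skip
          l–d: parent, skip
    b–i: parent, skip
No non-parent visited neighbor found — the graph is a forest.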